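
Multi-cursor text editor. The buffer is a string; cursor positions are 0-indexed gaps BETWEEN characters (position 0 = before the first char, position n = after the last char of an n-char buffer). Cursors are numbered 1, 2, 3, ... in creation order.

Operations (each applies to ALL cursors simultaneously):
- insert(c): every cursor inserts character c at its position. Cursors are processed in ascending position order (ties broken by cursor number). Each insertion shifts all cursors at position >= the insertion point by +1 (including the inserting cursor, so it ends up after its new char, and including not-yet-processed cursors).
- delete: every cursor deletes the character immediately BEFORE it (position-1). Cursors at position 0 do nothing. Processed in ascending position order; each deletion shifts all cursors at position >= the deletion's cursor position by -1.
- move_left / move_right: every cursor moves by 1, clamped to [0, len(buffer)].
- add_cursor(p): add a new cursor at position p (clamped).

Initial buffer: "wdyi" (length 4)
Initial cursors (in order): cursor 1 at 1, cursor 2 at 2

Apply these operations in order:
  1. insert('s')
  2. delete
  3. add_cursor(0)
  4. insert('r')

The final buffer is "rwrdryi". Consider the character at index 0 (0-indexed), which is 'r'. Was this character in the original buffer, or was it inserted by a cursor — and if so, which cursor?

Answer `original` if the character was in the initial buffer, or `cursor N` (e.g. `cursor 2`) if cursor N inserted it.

Answer: cursor 3

Derivation:
After op 1 (insert('s')): buffer="wsdsyi" (len 6), cursors c1@2 c2@4, authorship .1.2..
After op 2 (delete): buffer="wdyi" (len 4), cursors c1@1 c2@2, authorship ....
After op 3 (add_cursor(0)): buffer="wdyi" (len 4), cursors c3@0 c1@1 c2@2, authorship ....
After op 4 (insert('r')): buffer="rwrdryi" (len 7), cursors c3@1 c1@3 c2@5, authorship 3.1.2..
Authorship (.=original, N=cursor N): 3 . 1 . 2 . .
Index 0: author = 3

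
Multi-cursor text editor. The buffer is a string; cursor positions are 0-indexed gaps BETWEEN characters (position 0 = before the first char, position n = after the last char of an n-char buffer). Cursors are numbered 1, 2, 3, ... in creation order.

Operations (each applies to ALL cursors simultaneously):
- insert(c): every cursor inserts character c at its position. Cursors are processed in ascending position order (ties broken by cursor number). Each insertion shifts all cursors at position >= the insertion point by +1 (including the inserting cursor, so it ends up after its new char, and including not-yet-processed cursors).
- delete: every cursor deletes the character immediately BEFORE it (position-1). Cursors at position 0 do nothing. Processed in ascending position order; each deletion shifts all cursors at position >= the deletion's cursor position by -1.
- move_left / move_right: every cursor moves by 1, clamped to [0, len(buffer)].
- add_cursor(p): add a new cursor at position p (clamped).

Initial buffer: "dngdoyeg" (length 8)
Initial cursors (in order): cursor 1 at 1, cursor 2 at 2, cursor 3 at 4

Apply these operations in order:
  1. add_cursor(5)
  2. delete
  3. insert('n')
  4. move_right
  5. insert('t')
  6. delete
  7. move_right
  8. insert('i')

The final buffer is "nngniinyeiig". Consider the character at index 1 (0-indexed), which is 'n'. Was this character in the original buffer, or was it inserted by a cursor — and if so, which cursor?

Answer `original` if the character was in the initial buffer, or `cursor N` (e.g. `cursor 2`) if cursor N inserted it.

After op 1 (add_cursor(5)): buffer="dngdoyeg" (len 8), cursors c1@1 c2@2 c3@4 c4@5, authorship ........
After op 2 (delete): buffer="gyeg" (len 4), cursors c1@0 c2@0 c3@1 c4@1, authorship ....
After op 3 (insert('n')): buffer="nngnnyeg" (len 8), cursors c1@2 c2@2 c3@5 c4@5, authorship 12.34...
After op 4 (move_right): buffer="nngnnyeg" (len 8), cursors c1@3 c2@3 c3@6 c4@6, authorship 12.34...
After op 5 (insert('t')): buffer="nngttnnytteg" (len 12), cursors c1@5 c2@5 c3@10 c4@10, authorship 12.1234.34..
After op 6 (delete): buffer="nngnnyeg" (len 8), cursors c1@3 c2@3 c3@6 c4@6, authorship 12.34...
After op 7 (move_right): buffer="nngnnyeg" (len 8), cursors c1@4 c2@4 c3@7 c4@7, authorship 12.34...
After op 8 (insert('i')): buffer="nngniinyeiig" (len 12), cursors c1@6 c2@6 c3@11 c4@11, authorship 12.3124..34.
Authorship (.=original, N=cursor N): 1 2 . 3 1 2 4 . . 3 4 .
Index 1: author = 2

Answer: cursor 2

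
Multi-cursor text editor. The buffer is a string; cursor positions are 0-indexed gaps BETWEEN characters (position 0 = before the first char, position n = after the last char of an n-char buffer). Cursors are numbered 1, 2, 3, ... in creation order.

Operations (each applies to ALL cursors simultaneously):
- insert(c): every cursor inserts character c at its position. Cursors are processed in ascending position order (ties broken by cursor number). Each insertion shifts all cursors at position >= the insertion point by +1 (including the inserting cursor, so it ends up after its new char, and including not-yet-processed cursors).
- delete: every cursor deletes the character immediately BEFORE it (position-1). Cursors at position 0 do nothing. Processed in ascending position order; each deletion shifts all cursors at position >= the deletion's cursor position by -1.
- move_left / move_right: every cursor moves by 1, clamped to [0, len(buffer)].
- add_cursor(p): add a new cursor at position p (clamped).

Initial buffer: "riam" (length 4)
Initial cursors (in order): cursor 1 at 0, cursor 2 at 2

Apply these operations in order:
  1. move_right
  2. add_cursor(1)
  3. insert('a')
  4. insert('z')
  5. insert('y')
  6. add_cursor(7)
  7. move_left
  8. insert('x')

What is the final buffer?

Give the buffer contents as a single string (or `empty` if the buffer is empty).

After op 1 (move_right): buffer="riam" (len 4), cursors c1@1 c2@3, authorship ....
After op 2 (add_cursor(1)): buffer="riam" (len 4), cursors c1@1 c3@1 c2@3, authorship ....
After op 3 (insert('a')): buffer="raaiaam" (len 7), cursors c1@3 c3@3 c2@6, authorship .13..2.
After op 4 (insert('z')): buffer="raazziaazm" (len 10), cursors c1@5 c3@5 c2@9, authorship .1313..22.
After op 5 (insert('y')): buffer="raazzyyiaazym" (len 13), cursors c1@7 c3@7 c2@12, authorship .131313..222.
After op 6 (add_cursor(7)): buffer="raazzyyiaazym" (len 13), cursors c1@7 c3@7 c4@7 c2@12, authorship .131313..222.
After op 7 (move_left): buffer="raazzyyiaazym" (len 13), cursors c1@6 c3@6 c4@6 c2@11, authorship .131313..222.
After op 8 (insert('x')): buffer="raazzyxxxyiaazxym" (len 17), cursors c1@9 c3@9 c4@9 c2@15, authorship .131311343..2222.

Answer: raazzyxxxyiaazxym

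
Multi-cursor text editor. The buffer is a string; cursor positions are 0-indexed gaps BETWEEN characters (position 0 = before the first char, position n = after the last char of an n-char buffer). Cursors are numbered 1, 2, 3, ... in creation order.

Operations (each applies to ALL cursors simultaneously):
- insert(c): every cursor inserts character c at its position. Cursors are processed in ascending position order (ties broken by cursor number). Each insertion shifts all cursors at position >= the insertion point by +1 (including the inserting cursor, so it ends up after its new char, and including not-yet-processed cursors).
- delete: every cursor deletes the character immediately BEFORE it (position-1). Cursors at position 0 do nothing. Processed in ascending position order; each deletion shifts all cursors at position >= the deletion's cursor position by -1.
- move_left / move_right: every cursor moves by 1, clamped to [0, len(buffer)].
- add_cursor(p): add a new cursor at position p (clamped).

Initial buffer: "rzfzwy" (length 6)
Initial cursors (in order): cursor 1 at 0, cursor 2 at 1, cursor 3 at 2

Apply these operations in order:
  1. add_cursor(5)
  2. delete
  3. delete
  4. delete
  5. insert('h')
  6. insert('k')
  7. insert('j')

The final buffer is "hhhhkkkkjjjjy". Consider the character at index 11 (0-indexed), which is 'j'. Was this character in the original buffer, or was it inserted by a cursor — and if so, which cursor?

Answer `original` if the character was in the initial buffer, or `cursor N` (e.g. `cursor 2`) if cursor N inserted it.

After op 1 (add_cursor(5)): buffer="rzfzwy" (len 6), cursors c1@0 c2@1 c3@2 c4@5, authorship ......
After op 2 (delete): buffer="fzy" (len 3), cursors c1@0 c2@0 c3@0 c4@2, authorship ...
After op 3 (delete): buffer="fy" (len 2), cursors c1@0 c2@0 c3@0 c4@1, authorship ..
After op 4 (delete): buffer="y" (len 1), cursors c1@0 c2@0 c3@0 c4@0, authorship .
After op 5 (insert('h')): buffer="hhhhy" (len 5), cursors c1@4 c2@4 c3@4 c4@4, authorship 1234.
After op 6 (insert('k')): buffer="hhhhkkkky" (len 9), cursors c1@8 c2@8 c3@8 c4@8, authorship 12341234.
After op 7 (insert('j')): buffer="hhhhkkkkjjjjy" (len 13), cursors c1@12 c2@12 c3@12 c4@12, authorship 123412341234.
Authorship (.=original, N=cursor N): 1 2 3 4 1 2 3 4 1 2 3 4 .
Index 11: author = 4

Answer: cursor 4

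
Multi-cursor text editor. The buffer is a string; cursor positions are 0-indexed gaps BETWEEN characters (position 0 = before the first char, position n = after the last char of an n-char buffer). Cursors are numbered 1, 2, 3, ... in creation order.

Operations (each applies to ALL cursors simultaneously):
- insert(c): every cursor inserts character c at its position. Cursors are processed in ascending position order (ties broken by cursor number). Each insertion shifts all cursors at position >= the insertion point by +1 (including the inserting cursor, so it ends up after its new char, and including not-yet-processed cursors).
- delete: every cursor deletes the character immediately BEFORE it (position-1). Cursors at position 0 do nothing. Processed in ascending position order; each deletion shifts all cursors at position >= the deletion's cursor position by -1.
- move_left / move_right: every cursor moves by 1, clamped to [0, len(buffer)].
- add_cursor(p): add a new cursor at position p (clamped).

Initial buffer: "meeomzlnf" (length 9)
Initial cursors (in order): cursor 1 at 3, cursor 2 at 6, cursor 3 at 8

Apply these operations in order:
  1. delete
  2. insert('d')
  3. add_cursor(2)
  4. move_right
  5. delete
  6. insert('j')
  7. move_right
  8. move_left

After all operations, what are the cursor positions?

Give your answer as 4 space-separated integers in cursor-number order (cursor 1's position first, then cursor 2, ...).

Answer: 4 7 8 4

Derivation:
After op 1 (delete): buffer="meomlf" (len 6), cursors c1@2 c2@4 c3@5, authorship ......
After op 2 (insert('d')): buffer="medomdldf" (len 9), cursors c1@3 c2@6 c3@8, authorship ..1..2.3.
After op 3 (add_cursor(2)): buffer="medomdldf" (len 9), cursors c4@2 c1@3 c2@6 c3@8, authorship ..1..2.3.
After op 4 (move_right): buffer="medomdldf" (len 9), cursors c4@3 c1@4 c2@7 c3@9, authorship ..1..2.3.
After op 5 (delete): buffer="memdd" (len 5), cursors c1@2 c4@2 c2@4 c3@5, authorship ...23
After op 6 (insert('j')): buffer="mejjmdjdj" (len 9), cursors c1@4 c4@4 c2@7 c3@9, authorship ..14.2233
After op 7 (move_right): buffer="mejjmdjdj" (len 9), cursors c1@5 c4@5 c2@8 c3@9, authorship ..14.2233
After op 8 (move_left): buffer="mejjmdjdj" (len 9), cursors c1@4 c4@4 c2@7 c3@8, authorship ..14.2233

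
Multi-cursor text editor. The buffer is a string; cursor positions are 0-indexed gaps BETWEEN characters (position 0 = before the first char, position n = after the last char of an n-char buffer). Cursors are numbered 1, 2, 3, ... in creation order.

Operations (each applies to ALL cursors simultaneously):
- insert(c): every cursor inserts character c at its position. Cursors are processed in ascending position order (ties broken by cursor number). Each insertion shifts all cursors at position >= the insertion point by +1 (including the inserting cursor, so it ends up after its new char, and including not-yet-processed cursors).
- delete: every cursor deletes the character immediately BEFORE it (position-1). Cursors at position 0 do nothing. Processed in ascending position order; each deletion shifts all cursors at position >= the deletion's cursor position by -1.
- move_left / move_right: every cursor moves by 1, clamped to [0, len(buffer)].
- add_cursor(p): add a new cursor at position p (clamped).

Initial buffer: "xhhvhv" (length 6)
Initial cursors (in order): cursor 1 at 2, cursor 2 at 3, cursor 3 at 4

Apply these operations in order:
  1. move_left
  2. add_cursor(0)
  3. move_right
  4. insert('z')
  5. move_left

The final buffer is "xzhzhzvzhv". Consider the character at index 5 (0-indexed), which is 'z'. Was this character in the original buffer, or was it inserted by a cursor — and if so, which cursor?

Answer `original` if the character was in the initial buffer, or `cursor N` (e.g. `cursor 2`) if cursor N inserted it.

Answer: cursor 2

Derivation:
After op 1 (move_left): buffer="xhhvhv" (len 6), cursors c1@1 c2@2 c3@3, authorship ......
After op 2 (add_cursor(0)): buffer="xhhvhv" (len 6), cursors c4@0 c1@1 c2@2 c3@3, authorship ......
After op 3 (move_right): buffer="xhhvhv" (len 6), cursors c4@1 c1@2 c2@3 c3@4, authorship ......
After op 4 (insert('z')): buffer="xzhzhzvzhv" (len 10), cursors c4@2 c1@4 c2@6 c3@8, authorship .4.1.2.3..
After op 5 (move_left): buffer="xzhzhzvzhv" (len 10), cursors c4@1 c1@3 c2@5 c3@7, authorship .4.1.2.3..
Authorship (.=original, N=cursor N): . 4 . 1 . 2 . 3 . .
Index 5: author = 2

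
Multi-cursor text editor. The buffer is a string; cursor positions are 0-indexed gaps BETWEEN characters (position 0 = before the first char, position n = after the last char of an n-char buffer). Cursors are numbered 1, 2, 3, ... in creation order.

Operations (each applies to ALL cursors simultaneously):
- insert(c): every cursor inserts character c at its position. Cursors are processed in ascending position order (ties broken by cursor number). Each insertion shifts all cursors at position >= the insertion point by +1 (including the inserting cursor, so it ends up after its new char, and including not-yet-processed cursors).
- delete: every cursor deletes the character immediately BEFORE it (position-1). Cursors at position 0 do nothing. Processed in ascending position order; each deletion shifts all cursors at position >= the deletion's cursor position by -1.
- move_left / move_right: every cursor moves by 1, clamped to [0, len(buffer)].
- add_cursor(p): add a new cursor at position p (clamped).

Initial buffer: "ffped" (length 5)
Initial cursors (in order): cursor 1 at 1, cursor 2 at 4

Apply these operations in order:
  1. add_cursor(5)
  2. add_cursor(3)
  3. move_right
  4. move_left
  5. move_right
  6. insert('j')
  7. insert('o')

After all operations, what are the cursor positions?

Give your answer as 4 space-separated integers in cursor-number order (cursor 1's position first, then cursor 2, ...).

Answer: 4 13 13 8

Derivation:
After op 1 (add_cursor(5)): buffer="ffped" (len 5), cursors c1@1 c2@4 c3@5, authorship .....
After op 2 (add_cursor(3)): buffer="ffped" (len 5), cursors c1@1 c4@3 c2@4 c3@5, authorship .....
After op 3 (move_right): buffer="ffped" (len 5), cursors c1@2 c4@4 c2@5 c3@5, authorship .....
After op 4 (move_left): buffer="ffped" (len 5), cursors c1@1 c4@3 c2@4 c3@4, authorship .....
After op 5 (move_right): buffer="ffped" (len 5), cursors c1@2 c4@4 c2@5 c3@5, authorship .....
After op 6 (insert('j')): buffer="ffjpejdjj" (len 9), cursors c1@3 c4@6 c2@9 c3@9, authorship ..1..4.23
After op 7 (insert('o')): buffer="ffjopejodjjoo" (len 13), cursors c1@4 c4@8 c2@13 c3@13, authorship ..11..44.2323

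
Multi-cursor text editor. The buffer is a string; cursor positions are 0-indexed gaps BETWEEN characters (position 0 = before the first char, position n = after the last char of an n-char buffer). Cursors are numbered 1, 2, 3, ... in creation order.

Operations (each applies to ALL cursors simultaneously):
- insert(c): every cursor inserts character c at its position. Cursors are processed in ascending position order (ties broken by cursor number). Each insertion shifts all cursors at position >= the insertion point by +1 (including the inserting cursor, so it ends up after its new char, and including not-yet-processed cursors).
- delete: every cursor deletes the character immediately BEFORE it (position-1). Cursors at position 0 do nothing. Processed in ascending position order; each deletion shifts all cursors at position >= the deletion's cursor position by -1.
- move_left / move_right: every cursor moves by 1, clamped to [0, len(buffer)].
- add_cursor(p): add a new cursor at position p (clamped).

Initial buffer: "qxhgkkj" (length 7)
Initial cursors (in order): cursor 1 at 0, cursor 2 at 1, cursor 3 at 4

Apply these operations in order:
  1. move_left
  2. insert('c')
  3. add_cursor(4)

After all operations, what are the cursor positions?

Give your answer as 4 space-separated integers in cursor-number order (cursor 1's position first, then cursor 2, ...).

Answer: 2 2 6 4

Derivation:
After op 1 (move_left): buffer="qxhgkkj" (len 7), cursors c1@0 c2@0 c3@3, authorship .......
After op 2 (insert('c')): buffer="ccqxhcgkkj" (len 10), cursors c1@2 c2@2 c3@6, authorship 12...3....
After op 3 (add_cursor(4)): buffer="ccqxhcgkkj" (len 10), cursors c1@2 c2@2 c4@4 c3@6, authorship 12...3....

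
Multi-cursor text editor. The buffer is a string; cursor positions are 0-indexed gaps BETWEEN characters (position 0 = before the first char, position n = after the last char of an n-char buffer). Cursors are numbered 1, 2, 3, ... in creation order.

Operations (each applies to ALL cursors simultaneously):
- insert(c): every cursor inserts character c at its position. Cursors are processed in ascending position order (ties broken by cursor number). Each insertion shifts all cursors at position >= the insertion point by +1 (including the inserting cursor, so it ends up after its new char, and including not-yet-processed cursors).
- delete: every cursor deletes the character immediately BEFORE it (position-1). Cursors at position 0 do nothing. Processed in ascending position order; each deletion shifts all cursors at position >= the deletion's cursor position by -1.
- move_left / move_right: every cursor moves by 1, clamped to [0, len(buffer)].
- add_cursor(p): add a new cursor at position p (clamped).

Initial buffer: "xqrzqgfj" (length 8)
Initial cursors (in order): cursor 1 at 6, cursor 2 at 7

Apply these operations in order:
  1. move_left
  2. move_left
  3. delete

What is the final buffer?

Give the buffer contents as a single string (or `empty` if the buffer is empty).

After op 1 (move_left): buffer="xqrzqgfj" (len 8), cursors c1@5 c2@6, authorship ........
After op 2 (move_left): buffer="xqrzqgfj" (len 8), cursors c1@4 c2@5, authorship ........
After op 3 (delete): buffer="xqrgfj" (len 6), cursors c1@3 c2@3, authorship ......

Answer: xqrgfj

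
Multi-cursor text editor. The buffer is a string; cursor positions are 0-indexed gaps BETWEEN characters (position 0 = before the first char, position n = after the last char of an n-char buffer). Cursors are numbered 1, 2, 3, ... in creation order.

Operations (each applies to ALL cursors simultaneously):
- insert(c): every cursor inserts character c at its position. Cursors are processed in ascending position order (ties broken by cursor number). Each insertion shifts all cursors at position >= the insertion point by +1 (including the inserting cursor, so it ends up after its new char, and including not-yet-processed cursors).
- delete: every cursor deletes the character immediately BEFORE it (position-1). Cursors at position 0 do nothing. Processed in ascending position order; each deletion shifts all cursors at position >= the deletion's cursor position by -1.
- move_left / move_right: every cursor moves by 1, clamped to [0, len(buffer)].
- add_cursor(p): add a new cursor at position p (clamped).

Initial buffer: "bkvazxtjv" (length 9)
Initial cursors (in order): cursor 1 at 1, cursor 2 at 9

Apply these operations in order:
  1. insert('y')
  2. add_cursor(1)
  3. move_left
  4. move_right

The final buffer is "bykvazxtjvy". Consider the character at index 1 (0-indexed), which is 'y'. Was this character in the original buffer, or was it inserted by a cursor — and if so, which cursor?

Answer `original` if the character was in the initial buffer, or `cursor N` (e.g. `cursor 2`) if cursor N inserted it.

Answer: cursor 1

Derivation:
After op 1 (insert('y')): buffer="bykvazxtjvy" (len 11), cursors c1@2 c2@11, authorship .1........2
After op 2 (add_cursor(1)): buffer="bykvazxtjvy" (len 11), cursors c3@1 c1@2 c2@11, authorship .1........2
After op 3 (move_left): buffer="bykvazxtjvy" (len 11), cursors c3@0 c1@1 c2@10, authorship .1........2
After op 4 (move_right): buffer="bykvazxtjvy" (len 11), cursors c3@1 c1@2 c2@11, authorship .1........2
Authorship (.=original, N=cursor N): . 1 . . . . . . . . 2
Index 1: author = 1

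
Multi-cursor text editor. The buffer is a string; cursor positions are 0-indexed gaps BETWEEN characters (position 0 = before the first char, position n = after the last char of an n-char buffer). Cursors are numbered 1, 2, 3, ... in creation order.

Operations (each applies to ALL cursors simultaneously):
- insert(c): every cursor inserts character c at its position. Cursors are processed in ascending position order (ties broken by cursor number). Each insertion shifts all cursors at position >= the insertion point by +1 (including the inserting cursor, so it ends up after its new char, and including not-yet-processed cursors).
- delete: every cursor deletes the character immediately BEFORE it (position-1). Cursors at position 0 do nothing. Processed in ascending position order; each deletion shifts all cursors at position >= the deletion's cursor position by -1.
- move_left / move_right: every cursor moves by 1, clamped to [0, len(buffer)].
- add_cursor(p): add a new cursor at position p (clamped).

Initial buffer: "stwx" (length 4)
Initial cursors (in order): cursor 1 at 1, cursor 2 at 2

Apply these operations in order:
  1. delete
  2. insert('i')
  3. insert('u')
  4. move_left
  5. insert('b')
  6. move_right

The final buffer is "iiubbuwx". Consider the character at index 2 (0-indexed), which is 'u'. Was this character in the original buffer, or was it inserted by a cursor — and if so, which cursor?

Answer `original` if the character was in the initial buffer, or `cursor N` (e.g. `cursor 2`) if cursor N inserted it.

After op 1 (delete): buffer="wx" (len 2), cursors c1@0 c2@0, authorship ..
After op 2 (insert('i')): buffer="iiwx" (len 4), cursors c1@2 c2@2, authorship 12..
After op 3 (insert('u')): buffer="iiuuwx" (len 6), cursors c1@4 c2@4, authorship 1212..
After op 4 (move_left): buffer="iiuuwx" (len 6), cursors c1@3 c2@3, authorship 1212..
After op 5 (insert('b')): buffer="iiubbuwx" (len 8), cursors c1@5 c2@5, authorship 121122..
After op 6 (move_right): buffer="iiubbuwx" (len 8), cursors c1@6 c2@6, authorship 121122..
Authorship (.=original, N=cursor N): 1 2 1 1 2 2 . .
Index 2: author = 1

Answer: cursor 1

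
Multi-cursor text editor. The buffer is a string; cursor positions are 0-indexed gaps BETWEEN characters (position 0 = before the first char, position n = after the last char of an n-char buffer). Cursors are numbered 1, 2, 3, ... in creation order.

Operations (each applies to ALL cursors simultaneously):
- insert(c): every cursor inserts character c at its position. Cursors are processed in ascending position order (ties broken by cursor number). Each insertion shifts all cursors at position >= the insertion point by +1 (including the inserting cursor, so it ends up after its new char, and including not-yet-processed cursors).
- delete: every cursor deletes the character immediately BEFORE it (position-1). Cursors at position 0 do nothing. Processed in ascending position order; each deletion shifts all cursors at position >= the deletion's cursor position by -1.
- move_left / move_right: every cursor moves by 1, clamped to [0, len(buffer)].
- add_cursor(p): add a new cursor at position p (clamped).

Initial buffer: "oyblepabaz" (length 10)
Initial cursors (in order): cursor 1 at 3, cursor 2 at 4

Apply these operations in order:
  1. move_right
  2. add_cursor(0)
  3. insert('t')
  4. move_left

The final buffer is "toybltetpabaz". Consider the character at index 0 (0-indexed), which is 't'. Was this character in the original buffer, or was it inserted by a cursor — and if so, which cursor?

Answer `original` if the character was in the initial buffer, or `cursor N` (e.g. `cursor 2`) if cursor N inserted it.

After op 1 (move_right): buffer="oyblepabaz" (len 10), cursors c1@4 c2@5, authorship ..........
After op 2 (add_cursor(0)): buffer="oyblepabaz" (len 10), cursors c3@0 c1@4 c2@5, authorship ..........
After op 3 (insert('t')): buffer="toybltetpabaz" (len 13), cursors c3@1 c1@6 c2@8, authorship 3....1.2.....
After op 4 (move_left): buffer="toybltetpabaz" (len 13), cursors c3@0 c1@5 c2@7, authorship 3....1.2.....
Authorship (.=original, N=cursor N): 3 . . . . 1 . 2 . . . . .
Index 0: author = 3

Answer: cursor 3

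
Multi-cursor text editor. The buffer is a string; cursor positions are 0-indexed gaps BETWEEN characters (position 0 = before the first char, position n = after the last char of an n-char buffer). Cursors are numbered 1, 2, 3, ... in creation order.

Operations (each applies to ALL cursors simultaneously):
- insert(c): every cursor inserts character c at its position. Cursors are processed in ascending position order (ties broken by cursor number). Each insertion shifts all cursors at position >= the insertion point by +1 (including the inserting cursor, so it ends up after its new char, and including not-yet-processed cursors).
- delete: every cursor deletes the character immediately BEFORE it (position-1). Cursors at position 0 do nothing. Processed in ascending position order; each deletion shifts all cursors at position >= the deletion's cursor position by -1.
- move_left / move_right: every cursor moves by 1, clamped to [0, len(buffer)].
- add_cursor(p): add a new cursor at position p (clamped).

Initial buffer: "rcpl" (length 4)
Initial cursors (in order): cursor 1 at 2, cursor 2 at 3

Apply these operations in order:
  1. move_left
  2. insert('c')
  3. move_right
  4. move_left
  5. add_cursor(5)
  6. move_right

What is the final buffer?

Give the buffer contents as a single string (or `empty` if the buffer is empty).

After op 1 (move_left): buffer="rcpl" (len 4), cursors c1@1 c2@2, authorship ....
After op 2 (insert('c')): buffer="rcccpl" (len 6), cursors c1@2 c2@4, authorship .1.2..
After op 3 (move_right): buffer="rcccpl" (len 6), cursors c1@3 c2@5, authorship .1.2..
After op 4 (move_left): buffer="rcccpl" (len 6), cursors c1@2 c2@4, authorship .1.2..
After op 5 (add_cursor(5)): buffer="rcccpl" (len 6), cursors c1@2 c2@4 c3@5, authorship .1.2..
After op 6 (move_right): buffer="rcccpl" (len 6), cursors c1@3 c2@5 c3@6, authorship .1.2..

Answer: rcccpl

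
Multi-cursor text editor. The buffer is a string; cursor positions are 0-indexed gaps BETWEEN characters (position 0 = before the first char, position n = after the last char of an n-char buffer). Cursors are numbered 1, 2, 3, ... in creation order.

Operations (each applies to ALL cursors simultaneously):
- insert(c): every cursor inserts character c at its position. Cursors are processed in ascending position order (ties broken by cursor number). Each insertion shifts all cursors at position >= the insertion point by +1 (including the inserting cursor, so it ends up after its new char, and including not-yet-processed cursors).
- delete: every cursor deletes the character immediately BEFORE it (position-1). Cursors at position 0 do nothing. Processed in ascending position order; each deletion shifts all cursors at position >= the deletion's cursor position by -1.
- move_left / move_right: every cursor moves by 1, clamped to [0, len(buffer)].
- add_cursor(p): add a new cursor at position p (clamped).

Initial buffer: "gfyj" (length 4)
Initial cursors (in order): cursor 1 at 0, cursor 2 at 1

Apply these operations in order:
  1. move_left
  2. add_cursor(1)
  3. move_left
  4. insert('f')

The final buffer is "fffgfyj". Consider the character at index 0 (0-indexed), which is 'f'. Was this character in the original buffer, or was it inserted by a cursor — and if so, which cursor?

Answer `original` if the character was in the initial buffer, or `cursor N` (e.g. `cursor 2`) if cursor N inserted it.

Answer: cursor 1

Derivation:
After op 1 (move_left): buffer="gfyj" (len 4), cursors c1@0 c2@0, authorship ....
After op 2 (add_cursor(1)): buffer="gfyj" (len 4), cursors c1@0 c2@0 c3@1, authorship ....
After op 3 (move_left): buffer="gfyj" (len 4), cursors c1@0 c2@0 c3@0, authorship ....
After op 4 (insert('f')): buffer="fffgfyj" (len 7), cursors c1@3 c2@3 c3@3, authorship 123....
Authorship (.=original, N=cursor N): 1 2 3 . . . .
Index 0: author = 1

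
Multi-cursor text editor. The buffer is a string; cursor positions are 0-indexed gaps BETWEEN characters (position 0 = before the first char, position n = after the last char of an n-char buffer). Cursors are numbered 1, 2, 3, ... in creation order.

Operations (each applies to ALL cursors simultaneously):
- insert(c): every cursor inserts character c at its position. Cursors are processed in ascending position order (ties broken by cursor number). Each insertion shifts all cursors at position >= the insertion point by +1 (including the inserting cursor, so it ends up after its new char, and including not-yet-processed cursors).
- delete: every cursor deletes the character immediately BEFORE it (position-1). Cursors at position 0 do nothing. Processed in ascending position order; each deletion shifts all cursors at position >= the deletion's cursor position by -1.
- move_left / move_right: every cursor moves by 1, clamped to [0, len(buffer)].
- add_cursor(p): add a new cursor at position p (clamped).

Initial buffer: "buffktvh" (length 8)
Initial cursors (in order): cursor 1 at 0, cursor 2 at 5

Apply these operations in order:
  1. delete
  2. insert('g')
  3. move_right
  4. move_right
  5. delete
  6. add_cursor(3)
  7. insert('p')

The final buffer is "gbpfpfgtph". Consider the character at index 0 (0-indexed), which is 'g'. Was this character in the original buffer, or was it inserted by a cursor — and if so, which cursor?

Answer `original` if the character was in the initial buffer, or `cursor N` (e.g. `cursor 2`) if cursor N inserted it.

Answer: cursor 1

Derivation:
After op 1 (delete): buffer="bufftvh" (len 7), cursors c1@0 c2@4, authorship .......
After op 2 (insert('g')): buffer="gbuffgtvh" (len 9), cursors c1@1 c2@6, authorship 1....2...
After op 3 (move_right): buffer="gbuffgtvh" (len 9), cursors c1@2 c2@7, authorship 1....2...
After op 4 (move_right): buffer="gbuffgtvh" (len 9), cursors c1@3 c2@8, authorship 1....2...
After op 5 (delete): buffer="gbffgth" (len 7), cursors c1@2 c2@6, authorship 1...2..
After op 6 (add_cursor(3)): buffer="gbffgth" (len 7), cursors c1@2 c3@3 c2@6, authorship 1...2..
After op 7 (insert('p')): buffer="gbpfpfgtph" (len 10), cursors c1@3 c3@5 c2@9, authorship 1.1.3.2.2.
Authorship (.=original, N=cursor N): 1 . 1 . 3 . 2 . 2 .
Index 0: author = 1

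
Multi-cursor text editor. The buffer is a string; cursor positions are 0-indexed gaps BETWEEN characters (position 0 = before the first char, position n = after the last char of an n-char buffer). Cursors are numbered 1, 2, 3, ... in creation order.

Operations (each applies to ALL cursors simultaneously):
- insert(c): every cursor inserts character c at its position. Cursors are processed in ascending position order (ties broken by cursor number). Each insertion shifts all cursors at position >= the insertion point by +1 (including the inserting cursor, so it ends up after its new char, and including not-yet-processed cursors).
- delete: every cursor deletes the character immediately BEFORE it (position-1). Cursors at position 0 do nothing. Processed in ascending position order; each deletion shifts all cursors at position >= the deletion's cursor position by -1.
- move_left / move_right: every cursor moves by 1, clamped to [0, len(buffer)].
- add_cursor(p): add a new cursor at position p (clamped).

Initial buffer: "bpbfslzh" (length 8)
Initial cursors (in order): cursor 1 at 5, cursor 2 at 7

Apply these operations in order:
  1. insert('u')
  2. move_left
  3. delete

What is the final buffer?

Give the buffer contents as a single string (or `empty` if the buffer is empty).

After op 1 (insert('u')): buffer="bpbfsulzuh" (len 10), cursors c1@6 c2@9, authorship .....1..2.
After op 2 (move_left): buffer="bpbfsulzuh" (len 10), cursors c1@5 c2@8, authorship .....1..2.
After op 3 (delete): buffer="bpbfuluh" (len 8), cursors c1@4 c2@6, authorship ....1.2.

Answer: bpbfuluh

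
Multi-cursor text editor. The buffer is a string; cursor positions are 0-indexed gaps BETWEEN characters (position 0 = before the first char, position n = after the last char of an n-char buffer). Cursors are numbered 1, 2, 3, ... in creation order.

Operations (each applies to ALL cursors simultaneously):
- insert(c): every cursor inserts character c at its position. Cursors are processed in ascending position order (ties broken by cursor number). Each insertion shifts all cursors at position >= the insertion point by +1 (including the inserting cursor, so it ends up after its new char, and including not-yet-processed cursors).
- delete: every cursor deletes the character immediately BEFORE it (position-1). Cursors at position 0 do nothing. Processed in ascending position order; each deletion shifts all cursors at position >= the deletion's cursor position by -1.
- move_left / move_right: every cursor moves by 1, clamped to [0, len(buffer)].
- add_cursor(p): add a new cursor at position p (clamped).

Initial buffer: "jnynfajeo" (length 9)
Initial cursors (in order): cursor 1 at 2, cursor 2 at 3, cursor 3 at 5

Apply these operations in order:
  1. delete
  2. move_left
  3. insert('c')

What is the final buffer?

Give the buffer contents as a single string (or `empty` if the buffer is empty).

After op 1 (delete): buffer="jnajeo" (len 6), cursors c1@1 c2@1 c3@2, authorship ......
After op 2 (move_left): buffer="jnajeo" (len 6), cursors c1@0 c2@0 c3@1, authorship ......
After op 3 (insert('c')): buffer="ccjcnajeo" (len 9), cursors c1@2 c2@2 c3@4, authorship 12.3.....

Answer: ccjcnajeo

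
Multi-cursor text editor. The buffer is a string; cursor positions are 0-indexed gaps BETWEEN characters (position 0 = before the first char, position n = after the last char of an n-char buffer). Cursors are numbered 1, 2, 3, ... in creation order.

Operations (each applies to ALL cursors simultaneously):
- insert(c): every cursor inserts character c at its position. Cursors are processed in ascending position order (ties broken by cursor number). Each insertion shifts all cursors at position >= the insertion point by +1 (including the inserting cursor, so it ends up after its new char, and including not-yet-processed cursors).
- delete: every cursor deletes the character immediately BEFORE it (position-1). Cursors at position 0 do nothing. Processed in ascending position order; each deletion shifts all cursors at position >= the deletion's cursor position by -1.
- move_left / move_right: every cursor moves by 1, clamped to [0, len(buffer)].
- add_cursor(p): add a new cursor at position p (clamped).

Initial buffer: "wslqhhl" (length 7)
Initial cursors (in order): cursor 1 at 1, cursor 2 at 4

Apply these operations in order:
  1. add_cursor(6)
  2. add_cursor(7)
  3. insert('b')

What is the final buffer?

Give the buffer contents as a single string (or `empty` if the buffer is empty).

Answer: wbslqbhhblb

Derivation:
After op 1 (add_cursor(6)): buffer="wslqhhl" (len 7), cursors c1@1 c2@4 c3@6, authorship .......
After op 2 (add_cursor(7)): buffer="wslqhhl" (len 7), cursors c1@1 c2@4 c3@6 c4@7, authorship .......
After op 3 (insert('b')): buffer="wbslqbhhblb" (len 11), cursors c1@2 c2@6 c3@9 c4@11, authorship .1...2..3.4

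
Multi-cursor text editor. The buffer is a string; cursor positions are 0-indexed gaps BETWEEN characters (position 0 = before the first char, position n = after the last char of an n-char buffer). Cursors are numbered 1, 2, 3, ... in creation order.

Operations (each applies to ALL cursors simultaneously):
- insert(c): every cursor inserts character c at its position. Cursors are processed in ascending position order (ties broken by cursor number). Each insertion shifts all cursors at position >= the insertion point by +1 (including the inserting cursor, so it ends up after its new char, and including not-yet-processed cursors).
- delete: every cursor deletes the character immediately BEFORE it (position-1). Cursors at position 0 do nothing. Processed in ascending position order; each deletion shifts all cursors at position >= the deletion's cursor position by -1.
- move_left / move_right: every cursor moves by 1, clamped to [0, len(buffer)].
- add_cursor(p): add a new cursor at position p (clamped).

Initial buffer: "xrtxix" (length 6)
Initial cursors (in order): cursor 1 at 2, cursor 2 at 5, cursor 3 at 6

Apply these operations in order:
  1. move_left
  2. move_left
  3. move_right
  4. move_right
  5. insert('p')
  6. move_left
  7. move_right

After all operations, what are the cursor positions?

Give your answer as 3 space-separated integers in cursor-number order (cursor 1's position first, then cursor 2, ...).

Answer: 3 7 9

Derivation:
After op 1 (move_left): buffer="xrtxix" (len 6), cursors c1@1 c2@4 c3@5, authorship ......
After op 2 (move_left): buffer="xrtxix" (len 6), cursors c1@0 c2@3 c3@4, authorship ......
After op 3 (move_right): buffer="xrtxix" (len 6), cursors c1@1 c2@4 c3@5, authorship ......
After op 4 (move_right): buffer="xrtxix" (len 6), cursors c1@2 c2@5 c3@6, authorship ......
After op 5 (insert('p')): buffer="xrptxipxp" (len 9), cursors c1@3 c2@7 c3@9, authorship ..1...2.3
After op 6 (move_left): buffer="xrptxipxp" (len 9), cursors c1@2 c2@6 c3@8, authorship ..1...2.3
After op 7 (move_right): buffer="xrptxipxp" (len 9), cursors c1@3 c2@7 c3@9, authorship ..1...2.3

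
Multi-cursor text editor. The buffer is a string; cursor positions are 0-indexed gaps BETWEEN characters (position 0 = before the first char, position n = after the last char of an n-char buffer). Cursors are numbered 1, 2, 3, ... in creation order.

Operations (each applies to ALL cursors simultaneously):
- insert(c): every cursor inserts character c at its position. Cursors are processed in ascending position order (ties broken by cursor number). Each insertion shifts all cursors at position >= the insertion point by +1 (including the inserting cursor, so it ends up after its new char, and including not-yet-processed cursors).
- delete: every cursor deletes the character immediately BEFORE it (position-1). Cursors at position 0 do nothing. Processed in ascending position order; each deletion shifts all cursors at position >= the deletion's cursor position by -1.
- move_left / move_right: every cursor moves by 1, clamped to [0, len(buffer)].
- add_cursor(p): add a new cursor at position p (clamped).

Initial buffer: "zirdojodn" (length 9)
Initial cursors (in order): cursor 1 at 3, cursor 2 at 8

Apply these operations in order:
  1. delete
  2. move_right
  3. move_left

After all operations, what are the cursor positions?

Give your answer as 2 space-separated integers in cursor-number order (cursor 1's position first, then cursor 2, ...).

After op 1 (delete): buffer="zidojon" (len 7), cursors c1@2 c2@6, authorship .......
After op 2 (move_right): buffer="zidojon" (len 7), cursors c1@3 c2@7, authorship .......
After op 3 (move_left): buffer="zidojon" (len 7), cursors c1@2 c2@6, authorship .......

Answer: 2 6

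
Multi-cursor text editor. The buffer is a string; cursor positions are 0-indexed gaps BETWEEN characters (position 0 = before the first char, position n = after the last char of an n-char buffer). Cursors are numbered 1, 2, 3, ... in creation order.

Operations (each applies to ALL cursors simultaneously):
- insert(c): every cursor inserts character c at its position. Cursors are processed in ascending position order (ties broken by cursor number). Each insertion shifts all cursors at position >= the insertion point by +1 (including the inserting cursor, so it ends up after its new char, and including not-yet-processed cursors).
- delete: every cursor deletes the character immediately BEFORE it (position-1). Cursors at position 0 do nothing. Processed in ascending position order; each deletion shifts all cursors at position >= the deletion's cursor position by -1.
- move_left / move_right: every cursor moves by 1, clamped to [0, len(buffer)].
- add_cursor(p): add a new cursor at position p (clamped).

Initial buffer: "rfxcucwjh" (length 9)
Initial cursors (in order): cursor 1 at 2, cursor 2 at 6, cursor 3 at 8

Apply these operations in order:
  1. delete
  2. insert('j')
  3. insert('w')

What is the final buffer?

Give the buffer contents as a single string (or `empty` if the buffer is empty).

Answer: rjwxcujwwjwh

Derivation:
After op 1 (delete): buffer="rxcuwh" (len 6), cursors c1@1 c2@4 c3@5, authorship ......
After op 2 (insert('j')): buffer="rjxcujwjh" (len 9), cursors c1@2 c2@6 c3@8, authorship .1...2.3.
After op 3 (insert('w')): buffer="rjwxcujwwjwh" (len 12), cursors c1@3 c2@8 c3@11, authorship .11...22.33.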